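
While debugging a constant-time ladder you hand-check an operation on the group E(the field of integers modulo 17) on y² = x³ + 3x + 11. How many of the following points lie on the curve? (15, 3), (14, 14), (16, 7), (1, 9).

1

(15, 3): 3² ≡ 9, rhs ≡ 14 → off.
(14, 14): 14² ≡ 9, rhs ≡ 9 → on.
(16, 7): 7² ≡ 15, rhs ≡ 7 → off.
(1, 9): 9² ≡ 13, rhs ≡ 15 → off.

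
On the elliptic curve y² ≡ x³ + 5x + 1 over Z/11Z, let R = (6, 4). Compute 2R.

(0, 1)

tangent at (6, 4): λ = (3·6² + 5)/(2·4) ≡ 3/8. 8⁻¹ ≡ 7 (mod 11), so λ ≡ 3·7 ≡ 10.
  x = λ² - 6 - 6 = 100 - 12 ≡ 0; y = λ·(6 - 0) - 4 ≡ 1. → (0, 1)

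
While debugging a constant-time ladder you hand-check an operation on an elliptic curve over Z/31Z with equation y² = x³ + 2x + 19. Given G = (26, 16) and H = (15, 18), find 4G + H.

First 4G:
Repeated addition: build up to 4G.
2G: tangent at (26, 16): λ = (3·26² + 2)/(2·16) ≡ 15/1. 1⁻¹ ≡ 1 (mod 31), so λ ≡ 15·1 ≡ 15.
  x = λ² - 26 - 26 = 225 - 52 ≡ 18; y = λ·(26 - 18) - 16 ≡ 11. → (18, 11)
3G: (18, 11) + (26, 16). λ = (16 - 11)/(26 - 18) ≡ 5/8 mod 31. 8⁻¹ ≡ 4 (mod 31) since 8·4 = 32 ≡ 1, so λ ≡ 20.
  x = λ² - 18 - 26 = 400 - 44 ≡ 15; y = λ·(18 - 15) - 11 ≡ 18. → (15, 18)
4G: (15, 18) + (26, 16). λ = (16 - 18)/(26 - 15) ≡ 29/11 mod 31. 11⁻¹ ≡ 17 (mod 31), so λ ≡ 28.
  x = λ² - 15 - 26 = 784 - 41 ≡ 30; y = λ·(15 - 30) - 18 ≡ 27. → (30, 27)
4G = (30, 27).
Finally 4G + H:
(30, 27) + (15, 18). λ = (18 - 27)/(15 - 30) ≡ 22/16 mod 31. 16⁻¹ ≡ 2 (mod 31) since 16·2 = 32 ≡ 1, so λ ≡ 13.
  x = λ² - 30 - 15 = 169 - 45 ≡ 0; y = λ·(30 - 0) - 27 ≡ 22. → (0, 22)

(0, 22)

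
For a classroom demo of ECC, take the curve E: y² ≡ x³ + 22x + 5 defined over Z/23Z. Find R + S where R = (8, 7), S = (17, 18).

(8, 7) + (17, 18). λ = (18 - 7)/(17 - 8) ≡ 11/9 mod 23. 9⁻¹ ≡ 18 (mod 23) since 9·18 = 162 ≡ 1, so λ ≡ 14.
  x = λ² - 8 - 17 = 196 - 25 ≡ 10; y = λ·(8 - 10) - 7 ≡ 11. → (10, 11)

(10, 11)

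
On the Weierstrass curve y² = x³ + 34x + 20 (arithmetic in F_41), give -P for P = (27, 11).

(27, 30)

-(27, 11) = (27, -11 mod 41) = (27, 30).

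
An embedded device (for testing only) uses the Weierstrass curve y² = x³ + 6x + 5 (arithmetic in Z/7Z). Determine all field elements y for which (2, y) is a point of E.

2, 5

x³ + 6x + 5 = 25 ≡ 4 (mod 7).
Square roots of 4 mod 7: 2 and 5 (since 2² = 4 ≡ 4).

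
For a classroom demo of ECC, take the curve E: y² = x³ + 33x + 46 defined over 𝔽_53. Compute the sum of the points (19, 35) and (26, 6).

(19, 35) + (26, 6). λ = (6 - 35)/(26 - 19) ≡ 24/7 mod 53. 7⁻¹ ≡ 38 (mod 53), so λ ≡ 11.
  x = λ² - 19 - 26 = 121 - 45 ≡ 23; y = λ·(19 - 23) - 35 ≡ 27. → (23, 27)

(23, 27)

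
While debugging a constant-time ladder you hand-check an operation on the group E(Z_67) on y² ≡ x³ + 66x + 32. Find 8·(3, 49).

(3, 18)

Write P = (3, 49).
Double-and-add on 8 = (1000)₂. Start with P = (3, 49) for the leading 1-bit.
double: tangent at (3, 49): λ = (3·3² + 66)/(2·49) ≡ 26/31. 31⁻¹ ≡ 13 (mod 67), so λ ≡ 26·13 ≡ 3.
  x = λ² - 3 - 3 = 9 - 6 ≡ 3; y = λ·(3 - 3) - 49 ≡ 18. → (3, 18)
double: tangent at (3, 18): λ = (3·3² + 66)/(2·18) ≡ 26/36. 36⁻¹ ≡ 54 (mod 67), so λ ≡ 26·54 ≡ 64.
  x = λ² - 3 - 3 = 4096 - 6 ≡ 3; y = λ·(3 - 3) - 18 ≡ 49. → (3, 49)
double: tangent at (3, 49): λ = (3·3² + 66)/(2·49) ≡ 26/31. 31⁻¹ ≡ 13 (mod 67), so λ ≡ 26·13 ≡ 3.
  x = λ² - 3 - 3 = 9 - 6 ≡ 3; y = λ·(3 - 3) - 49 ≡ 18. → (3, 18)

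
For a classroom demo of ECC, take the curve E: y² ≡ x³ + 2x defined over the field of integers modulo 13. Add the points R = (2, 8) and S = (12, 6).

(2, 8) + (12, 6). λ = (6 - 8)/(12 - 2) ≡ 11/10 mod 13. 10⁻¹ ≡ 4 (mod 13) since 10·4 = 40 ≡ 1, so λ ≡ 5.
  x = λ² - 2 - 12 = 25 - 14 ≡ 11; y = λ·(2 - 11) - 8 ≡ 12. → (11, 12)

(11, 12)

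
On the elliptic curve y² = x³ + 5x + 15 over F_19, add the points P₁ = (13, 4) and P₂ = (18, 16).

(12, 6)

(13, 4) + (18, 16). λ = (16 - 4)/(18 - 13) ≡ 12/5 mod 19. 5⁻¹ ≡ 4 (mod 19) since 5·4 = 20 ≡ 1, so λ ≡ 10.
  x = λ² - 13 - 18 = 100 - 31 ≡ 12; y = λ·(13 - 12) - 4 ≡ 6. → (12, 6)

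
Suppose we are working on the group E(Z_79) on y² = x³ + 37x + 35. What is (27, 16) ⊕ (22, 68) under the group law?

(56, 17)

(27, 16) + (22, 68). λ = (68 - 16)/(22 - 27) ≡ 52/74 mod 79. 74⁻¹ ≡ 63 (mod 79), so λ ≡ 37.
  x = λ² - 27 - 22 = 1369 - 49 ≡ 56; y = λ·(27 - 56) - 16 ≡ 17. → (56, 17)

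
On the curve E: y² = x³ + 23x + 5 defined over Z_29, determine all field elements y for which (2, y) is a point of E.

1, 28

x³ + 23x + 5 = 59 ≡ 1 (mod 29).
Square roots of 1 mod 29: 1 and 28 (since 1² = 1 ≡ 1).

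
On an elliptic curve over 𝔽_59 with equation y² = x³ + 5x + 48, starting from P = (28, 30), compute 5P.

Double-and-add on 5 = (101)₂. Start with P = (28, 30) for the leading 1-bit.
double: tangent at (28, 30): λ = (3·28² + 5)/(2·30) ≡ 56/1. 1⁻¹ ≡ 1 (mod 59), so λ ≡ 56·1 ≡ 56.
  x = λ² - 28 - 28 = 3136 - 56 ≡ 12; y = λ·(28 - 12) - 30 ≡ 40. → (12, 40)
double: tangent at (12, 40): λ = (3·12² + 5)/(2·40) ≡ 24/21. 21⁻¹ ≡ 45 (mod 59), so λ ≡ 24·45 ≡ 18.
  x = λ² - 12 - 12 = 324 - 24 ≡ 5; y = λ·(12 - 5) - 40 ≡ 27. → (5, 27)
add P: (5, 27) + (28, 30). λ = (30 - 27)/(28 - 5) ≡ 3/23 mod 59. 23⁻¹ ≡ 18 (mod 59), so λ ≡ 54.
  x = λ² - 5 - 28 = 2916 - 33 ≡ 51; y = λ·(5 - 51) - 27 ≡ 26. → (51, 26)

(51, 26)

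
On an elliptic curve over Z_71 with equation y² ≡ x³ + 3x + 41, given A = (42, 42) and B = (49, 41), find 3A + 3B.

O

First 3A:
Repeated addition: build up to 3A.
2A: tangent at (42, 42): λ = (3·42² + 3)/(2·42) ≡ 41/13. 13⁻¹ ≡ 11 (mod 71), so λ ≡ 41·11 ≡ 25.
  x = λ² - 42 - 42 = 625 - 84 ≡ 44; y = λ·(42 - 44) - 42 ≡ 50. → (44, 50)
3A: (44, 50) + (42, 42). λ = (42 - 50)/(42 - 44) ≡ 63/69 mod 71. 69⁻¹ ≡ 35 (mod 71), so λ ≡ 4.
  x = λ² - 44 - 42 = 16 - 86 ≡ 1; y = λ·(44 - 1) - 50 ≡ 51. → (1, 51)
3A = (1, 51).
Next 3B:
Repeated addition: build up to 3B.
2B: tangent at (49, 41): λ = (3·49² + 3)/(2·41) ≡ 35/11. 11⁻¹ ≡ 13 (mod 71), so λ ≡ 35·13 ≡ 29.
  x = λ² - 49 - 49 = 841 - 98 ≡ 33; y = λ·(49 - 33) - 41 ≡ 68. → (33, 68)
3B: (33, 68) + (49, 41). λ = (41 - 68)/(49 - 33) ≡ 44/16 mod 71. 16⁻¹ ≡ 40 (mod 71) since 16·40 = 640 ≡ 1, so λ ≡ 56.
  x = λ² - 33 - 49 = 3136 - 82 ≡ 1; y = λ·(33 - 1) - 68 ≡ 20. → (1, 20)
3B = (1, 20).
Finally 3A + 3B:
(1, 51) + (1, 20): same x and y₁ ≡ -y₂, so the sum is O.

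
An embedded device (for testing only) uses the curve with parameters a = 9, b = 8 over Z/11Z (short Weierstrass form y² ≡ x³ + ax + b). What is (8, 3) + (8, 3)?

tangent at (8, 3): λ = (3·8² + 9)/(2·3) ≡ 3/6. 6⁻¹ ≡ 2 (mod 11), so λ ≡ 3·2 ≡ 6.
  x = λ² - 8 - 8 = 36 - 16 ≡ 9; y = λ·(8 - 9) - 3 ≡ 2. → (9, 2)

(9, 2)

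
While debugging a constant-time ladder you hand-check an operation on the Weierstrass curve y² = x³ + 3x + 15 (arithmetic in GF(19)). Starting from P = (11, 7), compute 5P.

Repeated addition: build up to 5P.
2P: tangent at (11, 7): λ = (3·11² + 3)/(2·7) ≡ 5/14. 14⁻¹ ≡ 15 (mod 19), so λ ≡ 5·15 ≡ 18.
  x = λ² - 11 - 11 = 324 - 22 ≡ 17; y = λ·(11 - 17) - 7 ≡ 18. → (17, 18)
3P: (17, 18) + (11, 7). λ = (7 - 18)/(11 - 17) ≡ 8/13 mod 19. 13⁻¹ ≡ 3 (mod 19), so λ ≡ 5.
  x = λ² - 17 - 11 = 25 - 28 ≡ 16; y = λ·(17 - 16) - 18 ≡ 6. → (16, 6)
4P: (16, 6) + (11, 7). λ = (7 - 6)/(11 - 16) ≡ 1/14 mod 19. 14⁻¹ ≡ 15 (mod 19) since 14·15 = 210 ≡ 1, so λ ≡ 15.
  x = λ² - 16 - 11 = 225 - 27 ≡ 8; y = λ·(16 - 8) - 6 ≡ 0. → (8, 0)
5P: (8, 0) + (11, 7). λ = (7 - 0)/(11 - 8) ≡ 7/3 mod 19. 3⁻¹ ≡ 13 (mod 19), so λ ≡ 15.
  x = λ² - 8 - 11 = 225 - 19 ≡ 16; y = λ·(8 - 16) - 0 ≡ 13. → (16, 13)

(16, 13)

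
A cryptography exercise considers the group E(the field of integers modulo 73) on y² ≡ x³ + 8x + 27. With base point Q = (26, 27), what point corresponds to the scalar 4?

Double-and-add on 4 = (100)₂. Start with Q = (26, 27) for the leading 1-bit.
double: tangent at (26, 27): λ = (3·26² + 8)/(2·27) ≡ 65/54. 54⁻¹ ≡ 23 (mod 73) since 54·23 = 1242 ≡ 1, so λ ≡ 65·23 ≡ 35.
  x = λ² - 26 - 26 = 1225 - 52 ≡ 5; y = λ·(26 - 5) - 27 ≡ 51. → (5, 51)
double: tangent at (5, 51): λ = (3·5² + 8)/(2·51) ≡ 10/29. 29⁻¹ ≡ 68 (mod 73), so λ ≡ 10·68 ≡ 23.
  x = λ² - 5 - 5 = 529 - 10 ≡ 8; y = λ·(5 - 8) - 51 ≡ 26. → (8, 26)

(8, 26)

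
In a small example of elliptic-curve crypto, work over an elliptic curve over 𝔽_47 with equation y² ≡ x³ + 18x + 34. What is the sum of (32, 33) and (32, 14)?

The two points share x = 32 and their y-coordinates satisfy 33 + 14 ≡ 0 (mod 47), so they are inverses. Their sum is the point at infinity.

O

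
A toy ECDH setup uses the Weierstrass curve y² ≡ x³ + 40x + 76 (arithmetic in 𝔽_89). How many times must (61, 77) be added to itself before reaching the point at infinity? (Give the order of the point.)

2P: tangent at (61, 77): λ = (3·61² + 40)/(2·77) ≡ 78/65. 65⁻¹ ≡ 63 (mod 89), so λ ≡ 78·63 ≡ 19.
  x = λ² - 61 - 61 = 361 - 122 ≡ 61; y = λ·(61 - 61) - 77 ≡ 12. → (61, 12)
3P: (61, 12) + (61, 77): same x and y₁ ≡ -y₂, so the sum is the point at infinity.
3P = the point at infinity, so the order is 3.

3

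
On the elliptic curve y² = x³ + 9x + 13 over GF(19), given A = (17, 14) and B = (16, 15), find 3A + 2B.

First 3A:
Repeated addition: build up to 3A.
2A: tangent at (17, 14): λ = (3·17² + 9)/(2·14) ≡ 2/9. 9⁻¹ ≡ 17 (mod 19), so λ ≡ 2·17 ≡ 15.
  x = λ² - 17 - 17 = 225 - 34 ≡ 1; y = λ·(17 - 1) - 14 ≡ 17. → (1, 17)
3A: (1, 17) + (17, 14). λ = (14 - 17)/(17 - 1) ≡ 16/16 mod 19. 16⁻¹ ≡ 6 (mod 19), so λ ≡ 1.
  x = λ² - 1 - 17 = 1 - 18 ≡ 2; y = λ·(1 - 2) - 17 ≡ 1. → (2, 1)
3A = (2, 1).
Next 2B:
Repeated addition: build up to 2B.
2B: tangent at (16, 15): λ = (3·16² + 9)/(2·15) ≡ 17/11. 11⁻¹ ≡ 7 (mod 19) since 11·7 = 77 ≡ 1, so λ ≡ 17·7 ≡ 5.
  x = λ² - 16 - 16 = 25 - 32 ≡ 12; y = λ·(16 - 12) - 15 ≡ 5. → (12, 5)
2B = (12, 5).
Finally 3A + 2B:
(2, 1) + (12, 5). λ = (5 - 1)/(12 - 2) ≡ 4/10 mod 19. 10⁻¹ ≡ 2 (mod 19) since 10·2 = 20 ≡ 1, so λ ≡ 8.
  x = λ² - 2 - 12 = 64 - 14 ≡ 12; y = λ·(2 - 12) - 1 ≡ 14. → (12, 14)

(12, 14)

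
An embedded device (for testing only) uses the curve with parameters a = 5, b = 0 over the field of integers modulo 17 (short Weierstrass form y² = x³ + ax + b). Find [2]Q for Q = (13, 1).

(9, 3)

tangent at (13, 1): λ = (3·13² + 5)/(2·1) ≡ 2/2. 2⁻¹ ≡ 9 (mod 17), so λ ≡ 2·9 ≡ 1.
  x = λ² - 13 - 13 = 1 - 26 ≡ 9; y = λ·(13 - 9) - 1 ≡ 3. → (9, 3)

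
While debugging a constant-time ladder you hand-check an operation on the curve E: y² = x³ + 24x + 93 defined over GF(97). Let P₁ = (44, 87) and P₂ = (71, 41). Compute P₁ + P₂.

(44, 87) + (71, 41). λ = (41 - 87)/(71 - 44) ≡ 51/27 mod 97. 27⁻¹ ≡ 18 (mod 97) since 27·18 = 486 ≡ 1, so λ ≡ 45.
  x = λ² - 44 - 71 = 2025 - 115 ≡ 67; y = λ·(44 - 67) - 87 ≡ 42. → (67, 42)

(67, 42)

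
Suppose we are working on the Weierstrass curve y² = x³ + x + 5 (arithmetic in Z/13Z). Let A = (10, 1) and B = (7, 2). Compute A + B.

(12, 4)

(10, 1) + (7, 2). λ = (2 - 1)/(7 - 10) ≡ 1/10 mod 13. 10⁻¹ ≡ 4 (mod 13), so λ ≡ 4.
  x = λ² - 10 - 7 = 16 - 17 ≡ 12; y = λ·(10 - 12) - 1 ≡ 4. → (12, 4)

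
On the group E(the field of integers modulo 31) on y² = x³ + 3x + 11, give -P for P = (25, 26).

(25, 5)

-(25, 26) = (25, -26 mod 31) = (25, 5).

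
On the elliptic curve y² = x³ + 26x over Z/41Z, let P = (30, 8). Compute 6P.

(20, 22)

Double-and-add on 6 = (110)₂. Start with P = (30, 8) for the leading 1-bit.
double: tangent at (30, 8): λ = (3·30² + 26)/(2·8) ≡ 20/16. 16⁻¹ ≡ 18 (mod 41) since 16·18 = 288 ≡ 1, so λ ≡ 20·18 ≡ 32.
  x = λ² - 30 - 30 = 1024 - 60 ≡ 21; y = λ·(30 - 21) - 8 ≡ 34. → (21, 34)
add P: (21, 34) + (30, 8). λ = (8 - 34)/(30 - 21) ≡ 15/9 mod 41. 9⁻¹ ≡ 32 (mod 41), so λ ≡ 29.
  x = λ² - 21 - 30 = 841 - 51 ≡ 11; y = λ·(21 - 11) - 34 ≡ 10. → (11, 10)
double: tangent at (11, 10): λ = (3·11² + 26)/(2·10) ≡ 20/20. 20⁻¹ ≡ 39 (mod 41), so λ ≡ 20·39 ≡ 1.
  x = λ² - 11 - 11 = 1 - 22 ≡ 20; y = λ·(11 - 20) - 10 ≡ 22. → (20, 22)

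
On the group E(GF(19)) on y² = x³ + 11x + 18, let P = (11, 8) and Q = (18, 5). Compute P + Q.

(15, 10)

(11, 8) + (18, 5). λ = (5 - 8)/(18 - 11) ≡ 16/7 mod 19. 7⁻¹ ≡ 11 (mod 19), so λ ≡ 5.
  x = λ² - 11 - 18 = 25 - 29 ≡ 15; y = λ·(11 - 15) - 8 ≡ 10. → (15, 10)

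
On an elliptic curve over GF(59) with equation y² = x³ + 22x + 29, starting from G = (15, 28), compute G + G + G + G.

Repeated addition: build up to 4G.
2G: tangent at (15, 28): λ = (3·15² + 22)/(2·28) ≡ 48/56. 56⁻¹ ≡ 39 (mod 59), so λ ≡ 48·39 ≡ 43.
  x = λ² - 15 - 15 = 1849 - 30 ≡ 49; y = λ·(15 - 49) - 28 ≡ 44. → (49, 44)
3G: (49, 44) + (15, 28). λ = (28 - 44)/(15 - 49) ≡ 43/25 mod 59. 25⁻¹ ≡ 26 (mod 59) since 25·26 = 650 ≡ 1, so λ ≡ 56.
  x = λ² - 49 - 15 = 3136 - 64 ≡ 4; y = λ·(49 - 4) - 44 ≡ 57. → (4, 57)
4G: (4, 57) + (15, 28). λ = (28 - 57)/(15 - 4) ≡ 30/11 mod 59. 11⁻¹ ≡ 43 (mod 59), so λ ≡ 51.
  x = λ² - 4 - 15 = 2601 - 19 ≡ 45; y = λ·(4 - 45) - 57 ≡ 35. → (45, 35)

(45, 35)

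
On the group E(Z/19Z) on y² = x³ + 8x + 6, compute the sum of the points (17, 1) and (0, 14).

(17, 1) + (0, 14). λ = (14 - 1)/(0 - 17) ≡ 13/2 mod 19. 2⁻¹ ≡ 10 (mod 19) since 2·10 = 20 ≡ 1, so λ ≡ 16.
  x = λ² - 17 - 0 = 256 - 17 ≡ 11; y = λ·(17 - 11) - 1 ≡ 0. → (11, 0)

(11, 0)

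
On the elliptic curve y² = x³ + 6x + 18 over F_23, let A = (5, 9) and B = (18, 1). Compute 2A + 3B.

First 2A:
Repeated addition: build up to 2A.
2A: tangent at (5, 9): λ = (3·5² + 6)/(2·9) ≡ 12/18. 18⁻¹ ≡ 9 (mod 23) since 18·9 = 162 ≡ 1, so λ ≡ 12·9 ≡ 16.
  x = λ² - 5 - 5 = 256 - 10 ≡ 16; y = λ·(5 - 16) - 9 ≡ 22. → (16, 22)
2A = (16, 22).
Next 3B:
Repeated addition: build up to 3B.
2B: tangent at (18, 1): λ = (3·18² + 6)/(2·1) ≡ 12/2. 2⁻¹ ≡ 12 (mod 23), so λ ≡ 12·12 ≡ 6.
  x = λ² - 18 - 18 = 36 - 36 ≡ 0; y = λ·(18 - 0) - 1 ≡ 15. → (0, 15)
3B: (0, 15) + (18, 1). λ = (1 - 15)/(18 - 0) ≡ 9/18 mod 23. 18⁻¹ ≡ 9 (mod 23), so λ ≡ 12.
  x = λ² - 0 - 18 = 144 - 18 ≡ 11; y = λ·(0 - 11) - 15 ≡ 14. → (11, 14)
3B = (11, 14).
Finally 2A + 3B:
(16, 22) + (11, 14). λ = (14 - 22)/(11 - 16) ≡ 15/18 mod 23. 18⁻¹ ≡ 9 (mod 23) since 18·9 = 162 ≡ 1, so λ ≡ 20.
  x = λ² - 16 - 11 = 400 - 27 ≡ 5; y = λ·(16 - 5) - 22 ≡ 14. → (5, 14)

(5, 14)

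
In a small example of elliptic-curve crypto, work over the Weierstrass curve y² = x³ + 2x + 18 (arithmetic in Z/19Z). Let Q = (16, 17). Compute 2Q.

tangent at (16, 17): λ = (3·16² + 2)/(2·17) ≡ 10/15. 15⁻¹ ≡ 14 (mod 19) since 15·14 = 210 ≡ 1, so λ ≡ 10·14 ≡ 7.
  x = λ² - 16 - 16 = 49 - 32 ≡ 17; y = λ·(16 - 17) - 17 ≡ 14. → (17, 14)

(17, 14)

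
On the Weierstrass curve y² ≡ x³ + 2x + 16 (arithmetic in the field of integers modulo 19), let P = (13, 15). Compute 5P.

(11, 1)

Double-and-add on 5 = (101)₂. Start with P = (13, 15) for the leading 1-bit.
double: tangent at (13, 15): λ = (3·13² + 2)/(2·15) ≡ 15/11. 11⁻¹ ≡ 7 (mod 19), so λ ≡ 15·7 ≡ 10.
  x = λ² - 13 - 13 = 100 - 26 ≡ 17; y = λ·(13 - 17) - 15 ≡ 2. → (17, 2)
double: tangent at (17, 2): λ = (3·17² + 2)/(2·2) ≡ 14/4. 4⁻¹ ≡ 5 (mod 19), so λ ≡ 14·5 ≡ 13.
  x = λ² - 17 - 17 = 169 - 34 ≡ 2; y = λ·(17 - 2) - 2 ≡ 3. → (2, 3)
add P: (2, 3) + (13, 15). λ = (15 - 3)/(13 - 2) ≡ 12/11 mod 19. 11⁻¹ ≡ 7 (mod 19), so λ ≡ 8.
  x = λ² - 2 - 13 = 64 - 15 ≡ 11; y = λ·(2 - 11) - 3 ≡ 1. → (11, 1)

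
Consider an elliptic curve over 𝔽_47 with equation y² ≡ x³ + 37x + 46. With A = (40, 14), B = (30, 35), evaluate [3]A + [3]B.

(30, 12)

First 3A:
Repeated addition: build up to 3A.
2A: tangent at (40, 14): λ = (3·40² + 37)/(2·14) ≡ 43/28. 28⁻¹ ≡ 42 (mod 47), so λ ≡ 43·42 ≡ 20.
  x = λ² - 40 - 40 = 400 - 80 ≡ 38; y = λ·(40 - 38) - 14 ≡ 26. → (38, 26)
3A: (38, 26) + (40, 14). λ = (14 - 26)/(40 - 38) ≡ 35/2 mod 47. 2⁻¹ ≡ 24 (mod 47), so λ ≡ 41.
  x = λ² - 38 - 40 = 1681 - 78 ≡ 5; y = λ·(38 - 5) - 26 ≡ 11. → (5, 11)
3A = (5, 11).
Next 3B:
Repeated addition: build up to 3B.
2B: tangent at (30, 35): λ = (3·30² + 37)/(2·35) ≡ 11/23. 23⁻¹ ≡ 45 (mod 47), so λ ≡ 11·45 ≡ 25.
  x = λ² - 30 - 30 = 625 - 60 ≡ 1; y = λ·(30 - 1) - 35 ≡ 32. → (1, 32)
3B: (1, 32) + (30, 35). λ = (35 - 32)/(30 - 1) ≡ 3/29 mod 47. 29⁻¹ ≡ 13 (mod 47), so λ ≡ 39.
  x = λ² - 1 - 30 = 1521 - 31 ≡ 33; y = λ·(1 - 33) - 32 ≡ 36. → (33, 36)
3B = (33, 36).
Finally 3A + 3B:
(5, 11) + (33, 36). λ = (36 - 11)/(33 - 5) ≡ 25/28 mod 47. 28⁻¹ ≡ 42 (mod 47), so λ ≡ 16.
  x = λ² - 5 - 33 = 256 - 38 ≡ 30; y = λ·(5 - 30) - 11 ≡ 12. → (30, 12)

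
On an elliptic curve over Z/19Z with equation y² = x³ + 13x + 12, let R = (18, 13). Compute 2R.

(8, 18)

tangent at (18, 13): λ = (3·18² + 13)/(2·13) ≡ 16/7. 7⁻¹ ≡ 11 (mod 19) since 7·11 = 77 ≡ 1, so λ ≡ 16·11 ≡ 5.
  x = λ² - 18 - 18 = 25 - 36 ≡ 8; y = λ·(18 - 8) - 13 ≡ 18. → (8, 18)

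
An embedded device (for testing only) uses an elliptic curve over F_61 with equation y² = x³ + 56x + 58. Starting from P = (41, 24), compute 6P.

(52, 17)

Repeated addition: build up to 6P.
2P: tangent at (41, 24): λ = (3·41² + 56)/(2·24) ≡ 36/48. 48⁻¹ ≡ 14 (mod 61), so λ ≡ 36·14 ≡ 16.
  x = λ² - 41 - 41 = 256 - 82 ≡ 52; y = λ·(41 - 52) - 24 ≡ 44. → (52, 44)
3P: (52, 44) + (41, 24). λ = (24 - 44)/(41 - 52) ≡ 41/50 mod 61. 50⁻¹ ≡ 11 (mod 61) since 50·11 = 550 ≡ 1, so λ ≡ 24.
  x = λ² - 52 - 41 = 576 - 93 ≡ 56; y = λ·(52 - 56) - 44 ≡ 43. → (56, 43)
4P: (56, 43) + (41, 24). λ = (24 - 43)/(41 - 56) ≡ 42/46 mod 61. 46⁻¹ ≡ 4 (mod 61), so λ ≡ 46.
  x = λ² - 56 - 41 = 2116 - 97 ≡ 6; y = λ·(56 - 6) - 43 ≡ 0. → (6, 0)
5P: (6, 0) + (41, 24). λ = (24 - 0)/(41 - 6) ≡ 24/35 mod 61. 35⁻¹ ≡ 7 (mod 61), so λ ≡ 46.
  x = λ² - 6 - 41 = 2116 - 47 ≡ 56; y = λ·(6 - 56) - 0 ≡ 18. → (56, 18)
6P: (56, 18) + (41, 24). λ = (24 - 18)/(41 - 56) ≡ 6/46 mod 61. 46⁻¹ ≡ 4 (mod 61), so λ ≡ 24.
  x = λ² - 56 - 41 = 576 - 97 ≡ 52; y = λ·(56 - 52) - 18 ≡ 17. → (52, 17)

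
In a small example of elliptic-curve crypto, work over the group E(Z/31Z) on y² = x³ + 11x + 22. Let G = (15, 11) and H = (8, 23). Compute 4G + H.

First 4G:
Repeated addition: build up to 4G.
2G: tangent at (15, 11): λ = (3·15² + 11)/(2·11) ≡ 4/22. 22⁻¹ ≡ 24 (mod 31), so λ ≡ 4·24 ≡ 3.
  x = λ² - 15 - 15 = 9 - 30 ≡ 10; y = λ·(15 - 10) - 11 ≡ 4. → (10, 4)
3G: (10, 4) + (15, 11). λ = (11 - 4)/(15 - 10) ≡ 7/5 mod 31. 5⁻¹ ≡ 25 (mod 31), so λ ≡ 20.
  x = λ² - 10 - 15 = 400 - 25 ≡ 3; y = λ·(10 - 3) - 4 ≡ 12. → (3, 12)
4G: (3, 12) + (15, 11). λ = (11 - 12)/(15 - 3) ≡ 30/12 mod 31. 12⁻¹ ≡ 13 (mod 31) since 12·13 = 156 ≡ 1, so λ ≡ 18.
  x = λ² - 3 - 15 = 324 - 18 ≡ 27; y = λ·(3 - 27) - 12 ≡ 21. → (27, 21)
4G = (27, 21).
Finally 4G + H:
(27, 21) + (8, 23). λ = (23 - 21)/(8 - 27) ≡ 2/12 mod 31. 12⁻¹ ≡ 13 (mod 31), so λ ≡ 26.
  x = λ² - 27 - 8 = 676 - 35 ≡ 21; y = λ·(27 - 21) - 21 ≡ 11. → (21, 11)

(21, 11)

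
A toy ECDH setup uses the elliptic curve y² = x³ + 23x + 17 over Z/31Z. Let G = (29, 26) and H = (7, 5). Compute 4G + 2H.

(26, 26)

First 4G:
Double-and-add on 4 = (100)₂. Start with G = (29, 26) for the leading 1-bit.
double: tangent at (29, 26): λ = (3·29² + 23)/(2·26) ≡ 4/21. 21⁻¹ ≡ 3 (mod 31), so λ ≡ 4·3 ≡ 12.
  x = λ² - 29 - 29 = 144 - 58 ≡ 24; y = λ·(29 - 24) - 26 ≡ 3. → (24, 3)
double: tangent at (24, 3): λ = (3·24² + 23)/(2·3) ≡ 15/6. 6⁻¹ ≡ 26 (mod 31) since 6·26 = 156 ≡ 1, so λ ≡ 15·26 ≡ 18.
  x = λ² - 24 - 24 = 324 - 48 ≡ 28; y = λ·(24 - 28) - 3 ≡ 18. → (28, 18)
4G = (28, 18).
Next 2H:
Repeated addition: build up to 2H.
2H: tangent at (7, 5): λ = (3·7² + 23)/(2·5) ≡ 15/10. 10⁻¹ ≡ 28 (mod 31), so λ ≡ 15·28 ≡ 17.
  x = λ² - 7 - 7 = 289 - 14 ≡ 27; y = λ·(7 - 27) - 5 ≡ 27. → (27, 27)
2H = (27, 27).
Finally 4G + 2H:
(28, 18) + (27, 27). λ = (27 - 18)/(27 - 28) ≡ 9/30 mod 31. 30⁻¹ ≡ 30 (mod 31) since 30·30 = 900 ≡ 1, so λ ≡ 22.
  x = λ² - 28 - 27 = 484 - 55 ≡ 26; y = λ·(28 - 26) - 18 ≡ 26. → (26, 26)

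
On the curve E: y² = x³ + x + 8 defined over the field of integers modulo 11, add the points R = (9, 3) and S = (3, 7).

(9, 3) + (3, 7). λ = (7 - 3)/(3 - 9) ≡ 4/5 mod 11. 5⁻¹ ≡ 9 (mod 11) since 5·9 = 45 ≡ 1, so λ ≡ 3.
  x = λ² - 9 - 3 = 9 - 12 ≡ 8; y = λ·(9 - 8) - 3 ≡ 0. → (8, 0)

(8, 0)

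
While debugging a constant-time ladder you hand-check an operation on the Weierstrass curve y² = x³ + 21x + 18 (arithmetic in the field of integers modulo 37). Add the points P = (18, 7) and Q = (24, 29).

(18, 7) + (24, 29). λ = (29 - 7)/(24 - 18) ≡ 22/6 mod 37. 6⁻¹ ≡ 31 (mod 37), so λ ≡ 16.
  x = λ² - 18 - 24 = 256 - 42 ≡ 29; y = λ·(18 - 29) - 7 ≡ 2. → (29, 2)

(29, 2)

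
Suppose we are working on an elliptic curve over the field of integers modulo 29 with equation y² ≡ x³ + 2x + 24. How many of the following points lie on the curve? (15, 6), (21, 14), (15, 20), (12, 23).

2

(15, 6): 6² ≡ 7, rhs ≡ 7 → on.
(21, 14): 14² ≡ 22, rhs ≡ 18 → off.
(15, 20): 20² ≡ 23, rhs ≡ 7 → off.
(12, 23): 23² ≡ 7, rhs ≡ 7 → on.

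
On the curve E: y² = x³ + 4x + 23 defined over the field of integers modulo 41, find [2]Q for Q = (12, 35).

tangent at (12, 35): λ = (3·12² + 4)/(2·35) ≡ 26/29. 29⁻¹ ≡ 17 (mod 41), so λ ≡ 26·17 ≡ 32.
  x = λ² - 12 - 12 = 1024 - 24 ≡ 16; y = λ·(12 - 16) - 35 ≡ 1. → (16, 1)

(16, 1)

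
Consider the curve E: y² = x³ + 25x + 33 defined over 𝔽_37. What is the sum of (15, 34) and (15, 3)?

O

The two points share x = 15 and their y-coordinates satisfy 34 + 3 ≡ 0 (mod 37), so they are inverses. Their sum is O.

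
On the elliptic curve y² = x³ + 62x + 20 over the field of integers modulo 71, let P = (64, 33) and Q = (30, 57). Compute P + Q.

(20, 32)

(64, 33) + (30, 57). λ = (57 - 33)/(30 - 64) ≡ 24/37 mod 71. 37⁻¹ ≡ 48 (mod 71), so λ ≡ 16.
  x = λ² - 64 - 30 = 256 - 94 ≡ 20; y = λ·(64 - 20) - 33 ≡ 32. → (20, 32)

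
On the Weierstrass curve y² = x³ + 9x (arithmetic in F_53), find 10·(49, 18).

O

Write P = (49, 18).
Double-and-add on 10 = (1010)₂. Start with P = (49, 18) for the leading 1-bit.
double: tangent at (49, 18): λ = (3·49² + 9)/(2·18) ≡ 4/36. 36⁻¹ ≡ 28 (mod 53) since 36·28 = 1008 ≡ 1, so λ ≡ 4·28 ≡ 6.
  x = λ² - 49 - 49 = 36 - 98 ≡ 44; y = λ·(49 - 44) - 18 ≡ 12. → (44, 12)
double: tangent at (44, 12): λ = (3·44² + 9)/(2·12) ≡ 40/24. 24⁻¹ ≡ 42 (mod 53), so λ ≡ 40·42 ≡ 37.
  x = λ² - 44 - 44 = 1369 - 88 ≡ 9; y = λ·(44 - 9) - 12 ≡ 11. → (9, 11)
add P: (9, 11) + (49, 18). λ = (18 - 11)/(49 - 9) ≡ 7/40 mod 53. 40⁻¹ ≡ 4 (mod 53), so λ ≡ 28.
  x = λ² - 9 - 49 = 784 - 58 ≡ 37; y = λ·(9 - 37) - 11 ≡ 0. → (37, 0)
double: (37, 0) + (37, 0): same x and y₁ ≡ -y₂, so the sum is 𝒪.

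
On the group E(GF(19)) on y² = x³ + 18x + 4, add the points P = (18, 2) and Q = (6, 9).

(15, 1)

(18, 2) + (6, 9). λ = (9 - 2)/(6 - 18) ≡ 7/7 mod 19. 7⁻¹ ≡ 11 (mod 19), so λ ≡ 1.
  x = λ² - 18 - 6 = 1 - 24 ≡ 15; y = λ·(18 - 15) - 2 ≡ 1. → (15, 1)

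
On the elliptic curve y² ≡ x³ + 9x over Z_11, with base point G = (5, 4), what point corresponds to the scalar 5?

(5, 7)

Double-and-add on 5 = (101)₂. Start with G = (5, 4) for the leading 1-bit.
double: tangent at (5, 4): λ = (3·5² + 9)/(2·4) ≡ 7/8. 8⁻¹ ≡ 7 (mod 11), so λ ≡ 7·7 ≡ 5.
  x = λ² - 5 - 5 = 25 - 10 ≡ 4; y = λ·(5 - 4) - 4 ≡ 1. → (4, 1)
double: tangent at (4, 1): λ = (3·4² + 9)/(2·1) ≡ 2/2. 2⁻¹ ≡ 6 (mod 11), so λ ≡ 2·6 ≡ 1.
  x = λ² - 4 - 4 = 1 - 8 ≡ 4; y = λ·(4 - 4) - 1 ≡ 10. → (4, 10)
add G: (4, 10) + (5, 4). λ = (4 - 10)/(5 - 4) ≡ 5/1 mod 11. 1⁻¹ ≡ 1 (mod 11), so λ ≡ 5.
  x = λ² - 4 - 5 = 25 - 9 ≡ 5; y = λ·(4 - 5) - 10 ≡ 7. → (5, 7)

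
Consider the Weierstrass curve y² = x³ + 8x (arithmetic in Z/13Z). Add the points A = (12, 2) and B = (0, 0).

(5, 10)

(12, 2) + (0, 0). λ = (0 - 2)/(0 - 12) ≡ 11/1 mod 13. 1⁻¹ ≡ 1 (mod 13), so λ ≡ 11.
  x = λ² - 12 - 0 = 121 - 12 ≡ 5; y = λ·(12 - 5) - 2 ≡ 10. → (5, 10)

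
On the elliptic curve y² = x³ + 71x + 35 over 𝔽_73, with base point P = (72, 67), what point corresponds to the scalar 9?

Double-and-add on 9 = (1001)₂. Start with P = (72, 67) for the leading 1-bit.
double: tangent at (72, 67): λ = (3·72² + 71)/(2·67) ≡ 1/61. 61⁻¹ ≡ 6 (mod 73), so λ ≡ 1·6 ≡ 6.
  x = λ² - 72 - 72 = 36 - 144 ≡ 38; y = λ·(72 - 38) - 67 ≡ 64. → (38, 64)
double: tangent at (38, 64): λ = (3·38² + 71)/(2·64) ≡ 23/55. 55⁻¹ ≡ 4 (mod 73), so λ ≡ 23·4 ≡ 19.
  x = λ² - 38 - 38 = 361 - 76 ≡ 66; y = λ·(38 - 66) - 64 ≡ 61. → (66, 61)
double: tangent at (66, 61): λ = (3·66² + 71)/(2·61) ≡ 72/49. 49⁻¹ ≡ 3 (mod 73) since 49·3 = 147 ≡ 1, so λ ≡ 72·3 ≡ 70.
  x = λ² - 66 - 66 = 4900 - 132 ≡ 23; y = λ·(66 - 23) - 61 ≡ 29. → (23, 29)
add P: (23, 29) + (72, 67). λ = (67 - 29)/(72 - 23) ≡ 38/49 mod 73. 49⁻¹ ≡ 3 (mod 73), so λ ≡ 41.
  x = λ² - 23 - 72 = 1681 - 95 ≡ 53; y = λ·(23 - 53) - 29 ≡ 55. → (53, 55)

(53, 55)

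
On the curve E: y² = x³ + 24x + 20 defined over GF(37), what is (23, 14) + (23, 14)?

(27, 36)

tangent at (23, 14): λ = (3·23² + 24)/(2·14) ≡ 20/28. 28⁻¹ ≡ 4 (mod 37), so λ ≡ 20·4 ≡ 6.
  x = λ² - 23 - 23 = 36 - 46 ≡ 27; y = λ·(23 - 27) - 14 ≡ 36. → (27, 36)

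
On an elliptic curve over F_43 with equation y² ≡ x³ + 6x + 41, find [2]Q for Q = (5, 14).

tangent at (5, 14): λ = (3·5² + 6)/(2·14) ≡ 38/28. 28⁻¹ ≡ 20 (mod 43) since 28·20 = 560 ≡ 1, so λ ≡ 38·20 ≡ 29.
  x = λ² - 5 - 5 = 841 - 10 ≡ 14; y = λ·(5 - 14) - 14 ≡ 26. → (14, 26)

(14, 26)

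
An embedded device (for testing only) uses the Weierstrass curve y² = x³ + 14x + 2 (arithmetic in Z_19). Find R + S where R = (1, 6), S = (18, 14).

(16, 16)

(1, 6) + (18, 14). λ = (14 - 6)/(18 - 1) ≡ 8/17 mod 19. 17⁻¹ ≡ 9 (mod 19) since 17·9 = 153 ≡ 1, so λ ≡ 15.
  x = λ² - 1 - 18 = 225 - 19 ≡ 16; y = λ·(1 - 16) - 6 ≡ 16. → (16, 16)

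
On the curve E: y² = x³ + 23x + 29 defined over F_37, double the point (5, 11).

tangent at (5, 11): λ = (3·5² + 23)/(2·11) ≡ 24/22. 22⁻¹ ≡ 32 (mod 37), so λ ≡ 24·32 ≡ 28.
  x = λ² - 5 - 5 = 784 - 10 ≡ 34; y = λ·(5 - 34) - 11 ≡ 28. → (34, 28)

(34, 28)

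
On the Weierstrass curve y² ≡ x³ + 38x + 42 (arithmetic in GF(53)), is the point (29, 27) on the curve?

yes

y² = 27² ≡ 40; x³ + 38x + 42 = 25533 ≡ 40 (mod 53). 40 = 40.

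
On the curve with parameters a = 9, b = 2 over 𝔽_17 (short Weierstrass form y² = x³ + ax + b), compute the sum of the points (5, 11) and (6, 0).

(5, 11) + (6, 0). λ = (0 - 11)/(6 - 5) ≡ 6/1 mod 17. 1⁻¹ ≡ 1 (mod 17) since 1·1 = 1 ≡ 1, so λ ≡ 6.
  x = λ² - 5 - 6 = 36 - 11 ≡ 8; y = λ·(5 - 8) - 11 ≡ 5. → (8, 5)

(8, 5)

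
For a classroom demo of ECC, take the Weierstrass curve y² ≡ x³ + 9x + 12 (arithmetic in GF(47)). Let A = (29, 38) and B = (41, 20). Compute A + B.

(38, 46)

(29, 38) + (41, 20). λ = (20 - 38)/(41 - 29) ≡ 29/12 mod 47. 12⁻¹ ≡ 4 (mod 47) since 12·4 = 48 ≡ 1, so λ ≡ 22.
  x = λ² - 29 - 41 = 484 - 70 ≡ 38; y = λ·(29 - 38) - 38 ≡ 46. → (38, 46)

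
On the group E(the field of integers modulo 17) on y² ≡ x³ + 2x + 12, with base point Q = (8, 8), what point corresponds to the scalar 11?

Double-and-add on 11 = (1011)₂. Start with Q = (8, 8) for the leading 1-bit.
double: tangent at (8, 8): λ = (3·8² + 2)/(2·8) ≡ 7/16. 16⁻¹ ≡ 16 (mod 17) since 16·16 = 256 ≡ 1, so λ ≡ 7·16 ≡ 10.
  x = λ² - 8 - 8 = 100 - 16 ≡ 16; y = λ·(8 - 16) - 8 ≡ 14. → (16, 14)
double: tangent at (16, 14): λ = (3·16² + 2)/(2·14) ≡ 5/11. 11⁻¹ ≡ 14 (mod 17) since 11·14 = 154 ≡ 1, so λ ≡ 5·14 ≡ 2.
  x = λ² - 16 - 16 = 4 - 32 ≡ 6; y = λ·(16 - 6) - 14 ≡ 6. → (6, 6)
add Q: (6, 6) + (8, 8). λ = (8 - 6)/(8 - 6) ≡ 2/2 mod 17. 2⁻¹ ≡ 9 (mod 17), so λ ≡ 1.
  x = λ² - 6 - 8 = 1 - 14 ≡ 4; y = λ·(6 - 4) - 6 ≡ 13. → (4, 13)
double: tangent at (4, 13): λ = (3·4² + 2)/(2·13) ≡ 16/9. 9⁻¹ ≡ 2 (mod 17), so λ ≡ 16·2 ≡ 15.
  x = λ² - 4 - 4 = 225 - 8 ≡ 13; y = λ·(4 - 13) - 13 ≡ 5. → (13, 5)
add Q: (13, 5) + (8, 8). λ = (8 - 5)/(8 - 13) ≡ 3/12 mod 17. 12⁻¹ ≡ 10 (mod 17), so λ ≡ 13.
  x = λ² - 13 - 8 = 169 - 21 ≡ 12; y = λ·(13 - 12) - 5 ≡ 8. → (12, 8)

(12, 8)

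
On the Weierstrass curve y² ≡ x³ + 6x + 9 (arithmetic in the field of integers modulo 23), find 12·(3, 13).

(21, 14)

Write G = (3, 13).
Double-and-add on 12 = (1100)₂. Start with G = (3, 13) for the leading 1-bit.
double: tangent at (3, 13): λ = (3·3² + 6)/(2·13) ≡ 10/3. 3⁻¹ ≡ 8 (mod 23), so λ ≡ 10·8 ≡ 11.
  x = λ² - 3 - 3 = 121 - 6 ≡ 0; y = λ·(3 - 0) - 13 ≡ 20. → (0, 20)
add G: (0, 20) + (3, 13). λ = (13 - 20)/(3 - 0) ≡ 16/3 mod 23. 3⁻¹ ≡ 8 (mod 23) since 3·8 = 24 ≡ 1, so λ ≡ 13.
  x = λ² - 0 - 3 = 169 - 3 ≡ 5; y = λ·(0 - 5) - 20 ≡ 7. → (5, 7)
double: tangent at (5, 7): λ = (3·5² + 6)/(2·7) ≡ 12/14. 14⁻¹ ≡ 5 (mod 23) since 14·5 = 70 ≡ 1, so λ ≡ 12·5 ≡ 14.
  x = λ² - 5 - 5 = 196 - 10 ≡ 2; y = λ·(5 - 2) - 7 ≡ 12. → (2, 12)
double: tangent at (2, 12): λ = (3·2² + 6)/(2·12) ≡ 18/1. 1⁻¹ ≡ 1 (mod 23), so λ ≡ 18·1 ≡ 18.
  x = λ² - 2 - 2 = 324 - 4 ≡ 21; y = λ·(2 - 21) - 12 ≡ 14. → (21, 14)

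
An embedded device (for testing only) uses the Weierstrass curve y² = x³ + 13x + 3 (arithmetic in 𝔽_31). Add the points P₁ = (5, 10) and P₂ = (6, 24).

(5, 10) + (6, 24). λ = (24 - 10)/(6 - 5) ≡ 14/1 mod 31. 1⁻¹ ≡ 1 (mod 31), so λ ≡ 14.
  x = λ² - 5 - 6 = 196 - 11 ≡ 30; y = λ·(5 - 30) - 10 ≡ 12. → (30, 12)

(30, 12)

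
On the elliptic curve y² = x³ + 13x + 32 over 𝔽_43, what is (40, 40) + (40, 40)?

(17, 36)

tangent at (40, 40): λ = (3·40² + 13)/(2·40) ≡ 40/37. 37⁻¹ ≡ 7 (mod 43) since 37·7 = 259 ≡ 1, so λ ≡ 40·7 ≡ 22.
  x = λ² - 40 - 40 = 484 - 80 ≡ 17; y = λ·(40 - 17) - 40 ≡ 36. → (17, 36)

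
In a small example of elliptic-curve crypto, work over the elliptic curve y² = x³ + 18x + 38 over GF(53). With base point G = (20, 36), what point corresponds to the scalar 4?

Repeated addition: build up to 4G.
2G: tangent at (20, 36): λ = (3·20² + 18)/(2·36) ≡ 52/19. 19⁻¹ ≡ 14 (mod 53) since 19·14 = 266 ≡ 1, so λ ≡ 52·14 ≡ 39.
  x = λ² - 20 - 20 = 1521 - 40 ≡ 50; y = λ·(20 - 50) - 36 ≡ 13. → (50, 13)
3G: (50, 13) + (20, 36). λ = (36 - 13)/(20 - 50) ≡ 23/23 mod 53. 23⁻¹ ≡ 30 (mod 53) since 23·30 = 690 ≡ 1, so λ ≡ 1.
  x = λ² - 50 - 20 = 1 - 70 ≡ 37; y = λ·(50 - 37) - 13 ≡ 0. → (37, 0)
4G: (37, 0) + (20, 36). λ = (36 - 0)/(20 - 37) ≡ 36/36 mod 53. 36⁻¹ ≡ 28 (mod 53) since 36·28 = 1008 ≡ 1, so λ ≡ 1.
  x = λ² - 37 - 20 = 1 - 57 ≡ 50; y = λ·(37 - 50) - 0 ≡ 40. → (50, 40)

(50, 40)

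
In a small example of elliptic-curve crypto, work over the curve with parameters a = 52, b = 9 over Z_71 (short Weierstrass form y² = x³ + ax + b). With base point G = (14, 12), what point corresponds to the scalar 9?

Double-and-add on 9 = (1001)₂. Start with G = (14, 12) for the leading 1-bit.
double: tangent at (14, 12): λ = (3·14² + 52)/(2·12) ≡ 1/24. 24⁻¹ ≡ 3 (mod 71), so λ ≡ 1·3 ≡ 3.
  x = λ² - 14 - 14 = 9 - 28 ≡ 52; y = λ·(14 - 52) - 12 ≡ 16. → (52, 16)
double: tangent at (52, 16): λ = (3·52² + 52)/(2·16) ≡ 70/32. 32⁻¹ ≡ 20 (mod 71) since 32·20 = 640 ≡ 1, so λ ≡ 70·20 ≡ 51.
  x = λ² - 52 - 52 = 2601 - 104 ≡ 12; y = λ·(52 - 12) - 16 ≡ 36. → (12, 36)
double: tangent at (12, 36): λ = (3·12² + 52)/(2·36) ≡ 58/1. 1⁻¹ ≡ 1 (mod 71) since 1·1 = 1 ≡ 1, so λ ≡ 58·1 ≡ 58.
  x = λ² - 12 - 12 = 3364 - 24 ≡ 3; y = λ·(12 - 3) - 36 ≡ 60. → (3, 60)
add G: (3, 60) + (14, 12). λ = (12 - 60)/(14 - 3) ≡ 23/11 mod 71. 11⁻¹ ≡ 13 (mod 71), so λ ≡ 15.
  x = λ² - 3 - 14 = 225 - 17 ≡ 66; y = λ·(3 - 66) - 60 ≡ 60. → (66, 60)

(66, 60)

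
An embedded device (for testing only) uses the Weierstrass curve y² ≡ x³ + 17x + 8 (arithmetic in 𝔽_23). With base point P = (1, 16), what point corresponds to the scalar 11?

(2, 21)

Double-and-add on 11 = (1011)₂. Start with P = (1, 16) for the leading 1-bit.
double: tangent at (1, 16): λ = (3·1² + 17)/(2·16) ≡ 20/9. 9⁻¹ ≡ 18 (mod 23), so λ ≡ 20·18 ≡ 15.
  x = λ² - 1 - 1 = 225 - 2 ≡ 16; y = λ·(1 - 16) - 16 ≡ 12. → (16, 12)
double: tangent at (16, 12): λ = (3·16² + 17)/(2·12) ≡ 3/1. 1⁻¹ ≡ 1 (mod 23), so λ ≡ 3·1 ≡ 3.
  x = λ² - 16 - 16 = 9 - 32 ≡ 0; y = λ·(16 - 0) - 12 ≡ 13. → (0, 13)
add P: (0, 13) + (1, 16). λ = (16 - 13)/(1 - 0) ≡ 3/1 mod 23. 1⁻¹ ≡ 1 (mod 23) since 1·1 = 1 ≡ 1, so λ ≡ 3.
  x = λ² - 0 - 1 = 9 - 1 ≡ 8; y = λ·(0 - 8) - 13 ≡ 9. → (8, 9)
double: tangent at (8, 9): λ = (3·8² + 17)/(2·9) ≡ 2/18. 18⁻¹ ≡ 9 (mod 23), so λ ≡ 2·9 ≡ 18.
  x = λ² - 8 - 8 = 324 - 16 ≡ 9; y = λ·(8 - 9) - 9 ≡ 19. → (9, 19)
add P: (9, 19) + (1, 16). λ = (16 - 19)/(1 - 9) ≡ 20/15 mod 23. 15⁻¹ ≡ 20 (mod 23), so λ ≡ 9.
  x = λ² - 9 - 1 = 81 - 10 ≡ 2; y = λ·(9 - 2) - 19 ≡ 21. → (2, 21)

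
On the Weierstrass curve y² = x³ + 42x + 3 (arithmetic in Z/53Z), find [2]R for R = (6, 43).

tangent at (6, 43): λ = (3·6² + 42)/(2·43) ≡ 44/33. 33⁻¹ ≡ 45 (mod 53) since 33·45 = 1485 ≡ 1, so λ ≡ 44·45 ≡ 19.
  x = λ² - 6 - 6 = 361 - 12 ≡ 31; y = λ·(6 - 31) - 43 ≡ 12. → (31, 12)

(31, 12)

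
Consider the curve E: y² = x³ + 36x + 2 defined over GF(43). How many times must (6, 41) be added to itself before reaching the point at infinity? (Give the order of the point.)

2P: tangent at (6, 41): λ = (3·6² + 36)/(2·41) ≡ 15/39. 39⁻¹ ≡ 32 (mod 43), so λ ≡ 15·32 ≡ 7.
  x = λ² - 6 - 6 = 49 - 12 ≡ 37; y = λ·(6 - 37) - 41 ≡ 0. → (37, 0)
3P: (37, 0) + (6, 41). λ = (41 - 0)/(6 - 37) ≡ 41/12 mod 43. 12⁻¹ ≡ 18 (mod 43) since 12·18 = 216 ≡ 1, so λ ≡ 7.
  x = λ² - 37 - 6 = 49 - 43 ≡ 6; y = λ·(37 - 6) - 0 ≡ 2. → (6, 2)
4P: (6, 2) + (6, 41): same x and y₁ ≡ -y₂, so the sum is the point at infinity.
4P = the point at infinity, so the order is 4.

4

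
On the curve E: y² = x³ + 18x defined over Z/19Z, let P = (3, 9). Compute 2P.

(5, 5)

tangent at (3, 9): λ = (3·3² + 18)/(2·9) ≡ 7/18. 18⁻¹ ≡ 18 (mod 19), so λ ≡ 7·18 ≡ 12.
  x = λ² - 3 - 3 = 144 - 6 ≡ 5; y = λ·(3 - 5) - 9 ≡ 5. → (5, 5)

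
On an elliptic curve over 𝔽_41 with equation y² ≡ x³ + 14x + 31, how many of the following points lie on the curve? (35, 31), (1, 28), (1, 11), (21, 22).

(35, 31): 31² ≡ 18, rhs ≡ 18 → on.
(1, 28): 28² ≡ 5, rhs ≡ 5 → on.
(1, 11): 11² ≡ 39, rhs ≡ 5 → off.
(21, 22): 22² ≡ 33, rhs ≡ 33 → on.

3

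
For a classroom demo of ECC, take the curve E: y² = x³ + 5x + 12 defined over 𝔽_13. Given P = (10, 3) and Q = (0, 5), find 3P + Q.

First 3P:
Repeated addition: build up to 3P.
2P: tangent at (10, 3): λ = (3·10² + 5)/(2·3) ≡ 6/6. 6⁻¹ ≡ 11 (mod 13), so λ ≡ 6·11 ≡ 1.
  x = λ² - 10 - 10 = 1 - 20 ≡ 7; y = λ·(10 - 7) - 3 ≡ 0. → (7, 0)
3P: (7, 0) + (10, 3). λ = (3 - 0)/(10 - 7) ≡ 3/3 mod 13. 3⁻¹ ≡ 9 (mod 13), so λ ≡ 1.
  x = λ² - 7 - 10 = 1 - 17 ≡ 10; y = λ·(7 - 10) - 0 ≡ 10. → (10, 10)
3P = (10, 10).
Finally 3P + Q:
(10, 10) + (0, 5). λ = (5 - 10)/(0 - 10) ≡ 8/3 mod 13. 3⁻¹ ≡ 9 (mod 13), so λ ≡ 7.
  x = λ² - 10 - 0 = 49 - 10 ≡ 0; y = λ·(10 - 0) - 10 ≡ 8. → (0, 8)

(0, 8)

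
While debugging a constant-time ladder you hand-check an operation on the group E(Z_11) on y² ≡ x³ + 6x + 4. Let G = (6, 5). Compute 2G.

(4, 9)

tangent at (6, 5): λ = (3·6² + 6)/(2·5) ≡ 4/10. 10⁻¹ ≡ 10 (mod 11) since 10·10 = 100 ≡ 1, so λ ≡ 4·10 ≡ 7.
  x = λ² - 6 - 6 = 49 - 12 ≡ 4; y = λ·(6 - 4) - 5 ≡ 9. → (4, 9)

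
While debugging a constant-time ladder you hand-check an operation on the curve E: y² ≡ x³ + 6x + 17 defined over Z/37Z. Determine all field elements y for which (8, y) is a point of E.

none

x³ + 6x + 17 = 577 ≡ 22 (mod 37).
22 is a non-residue mod 37; no y exists.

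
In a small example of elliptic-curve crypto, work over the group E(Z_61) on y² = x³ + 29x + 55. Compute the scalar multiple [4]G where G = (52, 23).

(7, 33)

Double-and-add on 4 = (100)₂. Start with G = (52, 23) for the leading 1-bit.
double: tangent at (52, 23): λ = (3·52² + 29)/(2·23) ≡ 28/46. 46⁻¹ ≡ 4 (mod 61) since 46·4 = 184 ≡ 1, so λ ≡ 28·4 ≡ 51.
  x = λ² - 52 - 52 = 2601 - 104 ≡ 57; y = λ·(52 - 57) - 23 ≡ 27. → (57, 27)
double: tangent at (57, 27): λ = (3·57² + 29)/(2·27) ≡ 16/54. 54⁻¹ ≡ 26 (mod 61), so λ ≡ 16·26 ≡ 50.
  x = λ² - 57 - 57 = 2500 - 114 ≡ 7; y = λ·(57 - 7) - 27 ≡ 33. → (7, 33)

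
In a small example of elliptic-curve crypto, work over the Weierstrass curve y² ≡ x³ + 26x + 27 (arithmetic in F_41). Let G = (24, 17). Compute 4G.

Repeated addition: build up to 4G.
2G: tangent at (24, 17): λ = (3·24² + 26)/(2·17) ≡ 32/34. 34⁻¹ ≡ 35 (mod 41), so λ ≡ 32·35 ≡ 13.
  x = λ² - 24 - 24 = 169 - 48 ≡ 39; y = λ·(24 - 39) - 17 ≡ 34. → (39, 34)
3G: (39, 34) + (24, 17). λ = (17 - 34)/(24 - 39) ≡ 24/26 mod 41. 26⁻¹ ≡ 30 (mod 41) since 26·30 = 780 ≡ 1, so λ ≡ 23.
  x = λ² - 39 - 24 = 529 - 63 ≡ 15; y = λ·(39 - 15) - 34 ≡ 26. → (15, 26)
4G: (15, 26) + (24, 17). λ = (17 - 26)/(24 - 15) ≡ 32/9 mod 41. 9⁻¹ ≡ 32 (mod 41), so λ ≡ 40.
  x = λ² - 15 - 24 = 1600 - 39 ≡ 3; y = λ·(15 - 3) - 26 ≡ 3. → (3, 3)

(3, 3)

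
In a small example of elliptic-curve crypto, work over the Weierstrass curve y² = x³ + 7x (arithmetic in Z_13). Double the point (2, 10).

tangent at (2, 10): λ = (3·2² + 7)/(2·10) ≡ 6/7. 7⁻¹ ≡ 2 (mod 13) since 7·2 = 14 ≡ 1, so λ ≡ 6·2 ≡ 12.
  x = λ² - 2 - 2 = 144 - 4 ≡ 10; y = λ·(2 - 10) - 10 ≡ 11. → (10, 11)

(10, 11)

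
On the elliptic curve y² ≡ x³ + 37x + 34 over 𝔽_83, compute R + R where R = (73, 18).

(27, 76)

tangent at (73, 18): λ = (3·73² + 37)/(2·18) ≡ 5/36. 36⁻¹ ≡ 30 (mod 83), so λ ≡ 5·30 ≡ 67.
  x = λ² - 73 - 73 = 4489 - 146 ≡ 27; y = λ·(73 - 27) - 18 ≡ 76. → (27, 76)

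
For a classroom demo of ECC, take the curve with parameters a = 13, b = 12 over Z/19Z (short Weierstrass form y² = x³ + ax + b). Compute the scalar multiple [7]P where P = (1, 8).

(17, 4)

Repeated addition: build up to 7P.
2P: tangent at (1, 8): λ = (3·1² + 13)/(2·8) ≡ 16/16. 16⁻¹ ≡ 6 (mod 19), so λ ≡ 16·6 ≡ 1.
  x = λ² - 1 - 1 = 1 - 2 ≡ 18; y = λ·(1 - 18) - 8 ≡ 13. → (18, 13)
3P: (18, 13) + (1, 8). λ = (8 - 13)/(1 - 18) ≡ 14/2 mod 19. 2⁻¹ ≡ 10 (mod 19) since 2·10 = 20 ≡ 1, so λ ≡ 7.
  x = λ² - 18 - 1 = 49 - 19 ≡ 11; y = λ·(18 - 11) - 13 ≡ 17. → (11, 17)
4P: (11, 17) + (1, 8). λ = (8 - 17)/(1 - 11) ≡ 10/9 mod 19. 9⁻¹ ≡ 17 (mod 19) since 9·17 = 153 ≡ 1, so λ ≡ 18.
  x = λ² - 11 - 1 = 324 - 12 ≡ 8; y = λ·(11 - 8) - 17 ≡ 18. → (8, 18)
5P: (8, 18) + (1, 8). λ = (8 - 18)/(1 - 8) ≡ 9/12 mod 19. 12⁻¹ ≡ 8 (mod 19) since 12·8 = 96 ≡ 1, so λ ≡ 15.
  x = λ² - 8 - 1 = 225 - 9 ≡ 7; y = λ·(8 - 7) - 18 ≡ 16. → (7, 16)
6P: (7, 16) + (1, 8). λ = (8 - 16)/(1 - 7) ≡ 11/13 mod 19. 13⁻¹ ≡ 3 (mod 19), so λ ≡ 14.
  x = λ² - 7 - 1 = 196 - 8 ≡ 17; y = λ·(7 - 17) - 16 ≡ 15. → (17, 15)
7P: (17, 15) + (1, 8). λ = (8 - 15)/(1 - 17) ≡ 12/3 mod 19. 3⁻¹ ≡ 13 (mod 19), so λ ≡ 4.
  x = λ² - 17 - 1 = 16 - 18 ≡ 17; y = λ·(17 - 17) - 15 ≡ 4. → (17, 4)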